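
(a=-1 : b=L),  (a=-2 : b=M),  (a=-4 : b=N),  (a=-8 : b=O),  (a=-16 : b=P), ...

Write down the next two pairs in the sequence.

A: ×2 each step, so -1, -2, -4, -8, -16 → -32 → -64.
B: letters move forward 1 place in the alphabet, so L, M, N, O, P → Q → R.
Putting the parts together: (a=-32 : b=Q) and then (a=-64 : b=R).

(a=-32 : b=Q), (a=-64 : b=R)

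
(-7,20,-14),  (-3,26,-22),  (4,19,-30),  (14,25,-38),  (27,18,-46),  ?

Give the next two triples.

First slot: -7, -3, 4, 14, 27 → 43 → 62 (differences are 4, 7, 10, … (increasing by 3 each time)).
Second slot — alternating steps +6, −7, +6, −7, …: 20, 26, 19, 25, 18 → 24 → 17.
Third slot goes -14, -22, -30, -38, -46 → -54 → -62 (−8 each step).
So the next two triples are (43,24,-54) and (62,17,-62).

(43,24,-54), (62,17,-62)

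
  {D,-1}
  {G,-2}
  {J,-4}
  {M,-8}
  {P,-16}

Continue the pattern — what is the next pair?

{S,-32}

For the letter, letters move forward 3 places in the alphabet: D, G, J, M, P → S.
For the second coordinate, ×2 each step: -1, -2, -4, -8, -16 → -32.
Putting it together: {S,-32}.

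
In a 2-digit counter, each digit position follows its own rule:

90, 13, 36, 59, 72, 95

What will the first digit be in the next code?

1

For the first digit, +2 each step, mod 10: 9, 1, 3, 5, 7, 9 → 1.
Second digit: +3 each step, mod 10; 0, 3, 6, 9, 2, 5 → 8.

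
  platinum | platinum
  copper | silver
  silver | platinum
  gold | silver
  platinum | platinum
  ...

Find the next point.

First metal: repeats platinum → copper → silver → gold, so platinum, copper, silver, gold, platinum → copper.
Second metal — alternates platinum ↔ silver: platinum, silver, platinum, silver, platinum → silver.
Combining the parts gives copper | silver.

copper | silver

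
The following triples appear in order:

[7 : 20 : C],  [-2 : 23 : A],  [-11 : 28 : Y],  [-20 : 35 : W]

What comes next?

[-29 : 44 : U]

First slot: −9 each step; 7, -2, -11, -20 → -29.
For the second slot, differences are 3, 5, 7, … (increasing by 2 each time): 20, 23, 28, 35 → 44.
Letter goes C, A, Y, W → U (letters move back 2 places in the alphabet, wrapping A→Z).
Combining the parts gives [-29 : 44 : U].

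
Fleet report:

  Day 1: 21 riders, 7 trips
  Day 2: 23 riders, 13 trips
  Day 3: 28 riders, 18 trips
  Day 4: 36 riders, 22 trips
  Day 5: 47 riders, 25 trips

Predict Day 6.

61 riders, 27 trips

For the riders, differences are 2, 5, 8, … (increasing by 3 each time): 21, 23, 28, 36, 47 → 61.
Trips: 7, 13, 18, 22, 25 → 27 (differences are 6, 5, 4, … (decreasing by 1 each time)).
So the next row is 61 riders, 27 trips.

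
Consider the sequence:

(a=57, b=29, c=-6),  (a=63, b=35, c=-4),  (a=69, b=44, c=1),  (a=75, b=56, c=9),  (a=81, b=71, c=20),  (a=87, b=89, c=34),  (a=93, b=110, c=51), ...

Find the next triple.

A: +6 each step; 57, 63, 69, 75, 81, 87, 93 → 99.
B: differences are 6, 9, 12, … (increasing by 3 each time); 29, 35, 44, 56, 71, 89, 110 → 134.
For the c, differences are 2, 5, 8, … (increasing by 3 each time): -6, -4, 1, 9, 20, 34, 51 → 71.
Putting it together: (a=99, b=134, c=71).

(a=99, b=134, c=71)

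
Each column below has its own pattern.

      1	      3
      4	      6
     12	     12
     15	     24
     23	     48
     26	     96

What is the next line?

First component goes 1, 4, 12, 15, 23, 26 → 34 (alternating steps +3, +8, +3, +8, …).
Second component: ×2 each step, so 3, 6, 12, 24, 48, 96 → 192.
So the next line is 34  192.

34  192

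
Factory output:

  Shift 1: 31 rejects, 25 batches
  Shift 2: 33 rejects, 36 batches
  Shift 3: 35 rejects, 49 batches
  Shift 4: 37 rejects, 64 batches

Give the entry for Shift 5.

39 rejects, 81 batches

Rejects: +2 each step, so 31, 33, 35, 37 → 39.
Batches goes 25, 36, 49, 64 → 81 (perfect squares: 5², 6², 7², …).
Putting it together: 39 rejects, 81 batches.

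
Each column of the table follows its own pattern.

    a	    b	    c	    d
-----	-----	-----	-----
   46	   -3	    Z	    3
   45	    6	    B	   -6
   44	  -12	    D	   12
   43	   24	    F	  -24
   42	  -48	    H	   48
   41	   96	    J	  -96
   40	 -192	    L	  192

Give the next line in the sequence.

39  384  N  -384

Column a: 46, 45, 44, 43, 42, 41, 40 → 39 (−1 each step).
Column b: ×(-2) each step, so -3, 6, -12, 24, -48, 96, -192 → 384.
Column c: Z, B, D, F, H, J, L → N (letters move forward 2 places in the alphabet, wrapping Z→A).
For the column d, ×(-2) each step: 3, -6, 12, -24, 48, -96, 192 → -384.
So the next line is 39  384  N  -384.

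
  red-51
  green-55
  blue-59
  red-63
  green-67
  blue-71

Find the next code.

red-75

Colour: red, green, blue, red, green, blue → red (repeats red → green → blue).
Second component — +4 each step: 51, 55, 59, 63, 67, 71 → 75.
Putting it together: red-75.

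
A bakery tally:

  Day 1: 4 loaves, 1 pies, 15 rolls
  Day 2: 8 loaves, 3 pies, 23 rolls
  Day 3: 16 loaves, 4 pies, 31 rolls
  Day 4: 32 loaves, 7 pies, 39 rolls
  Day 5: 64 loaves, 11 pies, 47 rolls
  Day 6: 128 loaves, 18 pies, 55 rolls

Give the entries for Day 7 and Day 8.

256 loaves, 29 pies, 63 rolls; 512 loaves, 47 pies, 71 rolls

Loaves: 4, 8, 16, 32, 64, 128 → 256 → 512 (×2 each step).
For the pies, each term is the sum of the two before it: 1, 3, 4, 7, 11, 18 → 29 → 47.
Rolls goes 15, 23, 31, 39, 47, 55 → 63 → 71 (+8 each step).
So the next two lines are 256 loaves, 29 pies, 63 rolls and 512 loaves, 47 pies, 71 rolls.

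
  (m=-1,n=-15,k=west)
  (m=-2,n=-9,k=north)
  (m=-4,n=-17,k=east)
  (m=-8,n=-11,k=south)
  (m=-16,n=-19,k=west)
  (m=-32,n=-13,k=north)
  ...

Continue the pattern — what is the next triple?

M: -1, -2, -4, -8, -16, -32 → -64 (×2 each step).
N: -15, -9, -17, -11, -19, -13 → -21 (alternating steps +6, −8, +6, −8, …).
K goes west, north, east, south, west, north → east (repeats west → north → east → south).
So the next triple is (m=-64,n=-21,k=east).

(m=-64,n=-21,k=east)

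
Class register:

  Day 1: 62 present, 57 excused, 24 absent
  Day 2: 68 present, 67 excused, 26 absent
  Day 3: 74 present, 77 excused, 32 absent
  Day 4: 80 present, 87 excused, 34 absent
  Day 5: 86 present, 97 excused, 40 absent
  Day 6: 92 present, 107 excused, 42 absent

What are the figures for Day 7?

98 present, 117 excused, 48 absent

Present goes 62, 68, 74, 80, 86, 92 → 98 (+6 each step).
Excused: +10 each step, so 57, 67, 77, 87, 97, 107 → 117.
Absent: alternating steps +2, +6, +2, +6, …; 24, 26, 32, 34, 40, 42 → 48.
Putting it together: 98 present, 117 excused, 48 absent.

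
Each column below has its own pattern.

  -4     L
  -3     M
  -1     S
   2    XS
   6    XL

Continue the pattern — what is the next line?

11  L

First component: differences are 1, 2, 3, … (increasing by 1 each time), so -4, -3, -1, 2, 6 → 11.
Size: L, M, S, XS, XL → L (runs backward through clothing sizes XS→XL).
Putting it together: 11  L.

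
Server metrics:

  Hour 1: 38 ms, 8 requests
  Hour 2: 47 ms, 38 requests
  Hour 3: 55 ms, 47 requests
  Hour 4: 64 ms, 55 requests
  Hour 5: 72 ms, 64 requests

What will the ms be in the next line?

81

Ms goes 38, 47, 55, 64, 72 → 81 (alternating steps +9, +8, +9, +8, …).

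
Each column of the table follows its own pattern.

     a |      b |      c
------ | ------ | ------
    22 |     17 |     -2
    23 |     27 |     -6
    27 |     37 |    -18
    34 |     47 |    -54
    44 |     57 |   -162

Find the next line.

57  67  -486

Column a: 22, 23, 27, 34, 44 → 57 (differences are 1, 4, 7, … (increasing by 3 each time)).
Column b: 17, 27, 37, 47, 57 → 67 (+10 each step).
Column c goes -2, -6, -18, -54, -162 → -486 (×3 each step).
So the next line is 57  67  -486.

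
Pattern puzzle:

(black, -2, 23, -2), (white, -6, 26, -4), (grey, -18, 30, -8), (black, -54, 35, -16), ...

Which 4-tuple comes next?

(white, -162, 41, -32)

For the shade, repeats black → white → grey: black, white, grey, black → white.
Second slot — ×3 each step: -2, -6, -18, -54 → -162.
For the third slot, differences are 3, 4, 5, … (increasing by 1 each time): 23, 26, 30, 35 → 41.
Fourth slot: ×2 each step, so -2, -4, -8, -16 → -32.
So the next 4-tuple is (white, -162, 41, -32).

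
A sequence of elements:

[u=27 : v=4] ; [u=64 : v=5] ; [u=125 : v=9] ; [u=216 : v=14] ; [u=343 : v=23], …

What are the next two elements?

[u=512 : v=37], [u=729 : v=60]

U: perfect cubes: 3³, 4³, 5³, …; 27, 64, 125, 216, 343 → 512 → 729.
V goes 4, 5, 9, 14, 23 → 37 → 60 (each term is the sum of the two before it).
Putting the parts together: [u=512 : v=37] and then [u=729 : v=60].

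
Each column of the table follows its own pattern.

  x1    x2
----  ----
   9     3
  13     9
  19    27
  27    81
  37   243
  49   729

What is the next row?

Column x1 — differences are 4, 6, 8, … (increasing by 2 each time): 9, 13, 19, 27, 37, 49 → 63.
For the column x2, ×3 each step: 3, 9, 27, 81, 243, 729 → 2187.
So the next row is 63  2187.

63  2187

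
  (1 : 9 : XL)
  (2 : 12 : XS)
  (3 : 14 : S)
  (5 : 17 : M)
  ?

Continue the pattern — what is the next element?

(8 : 19 : L)

First value: 1, 2, 3, 5 → 8 (each term is the sum of the two before it).
Second value — alternating steps +3, +2, +3, +2, …: 9, 12, 14, 17 → 19.
For the size, runs through clothing sizes XS→XL: XL, XS, S, M → L.
Combining the parts gives (8 : 19 : L).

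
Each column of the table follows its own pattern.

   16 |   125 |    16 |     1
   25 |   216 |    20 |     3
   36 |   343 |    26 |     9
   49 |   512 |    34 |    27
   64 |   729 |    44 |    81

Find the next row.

First component — perfect squares: 4², 5², 6², …: 16, 25, 36, 49, 64 → 81.
Second component: perfect cubes: 5³, 6³, 7³, …, so 125, 216, 343, 512, 729 → 1000.
Third component goes 16, 20, 26, 34, 44 → 56 (differences are 4, 6, 8, … (increasing by 2 each time)).
For the fourth component, ×3 each step: 1, 3, 9, 27, 81 → 243.
Putting it together: 81  1000  56  243.

81  1000  56  243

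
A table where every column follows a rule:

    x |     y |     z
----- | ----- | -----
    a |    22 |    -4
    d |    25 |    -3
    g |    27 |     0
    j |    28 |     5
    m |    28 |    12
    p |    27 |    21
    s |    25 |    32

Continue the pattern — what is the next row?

For the column x, letters move forward 3 places in the alphabet: a, d, g, j, m, p, s → v.
Column y — differences are 3, 2, 1, … (decreasing by 1 each time): 22, 25, 27, 28, 28, 27, 25 → 22.
Column z: differences are 1, 3, 5, … (increasing by 2 each time), so -4, -3, 0, 5, 12, 21, 32 → 45.
So the next row is v  22  45.

v  22  45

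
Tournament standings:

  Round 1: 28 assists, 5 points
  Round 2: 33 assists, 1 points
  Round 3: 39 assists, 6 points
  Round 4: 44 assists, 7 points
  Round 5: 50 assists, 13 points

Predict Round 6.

Assists: 28, 33, 39, 44, 50 → 55 (alternating steps +5, +6, +5, +6, …).
Points: 5, 1, 6, 7, 13 → 20 (each term is the sum of the two before it).
So the next record is 55 assists, 20 points.

55 assists, 20 points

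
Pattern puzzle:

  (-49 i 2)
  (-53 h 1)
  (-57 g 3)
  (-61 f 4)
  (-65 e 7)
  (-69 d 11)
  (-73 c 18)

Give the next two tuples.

(-77 b 29), (-81 a 47)

First part — −4 each step: -49, -53, -57, -61, -65, -69, -73 → -77 → -81.
Letter — letters move back 1 place in the alphabet: i, h, g, f, e, d, c → b → a.
Third part — each term is the sum of the two before it: 2, 1, 3, 4, 7, 11, 18 → 29 → 47.
So the next two tuples are (-77 b 29) and (-81 a 47).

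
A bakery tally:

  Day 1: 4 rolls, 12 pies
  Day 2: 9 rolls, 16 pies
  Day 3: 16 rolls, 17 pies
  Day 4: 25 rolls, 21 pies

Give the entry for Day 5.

Rolls goes 4, 9, 16, 25 → 36 (perfect squares: 2², 3², 4², …).
Pies: alternating steps +4, +1, +4, +1, …, so 12, 16, 17, 21 → 22.
Putting it together: 36 rolls, 22 pies.

36 rolls, 22 pies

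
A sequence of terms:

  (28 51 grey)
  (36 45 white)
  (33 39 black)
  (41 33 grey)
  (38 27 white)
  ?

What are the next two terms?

First slot: alternating steps +8, −3, +8, −3, …, so 28, 36, 33, 41, 38 → 46 → 43.
Second slot: 51, 45, 39, 33, 27 → 21 → 15 (−6 each step).
Shade: repeats grey → white → black; grey, white, black, grey, white → black → grey.
Putting the parts together: (46 21 black) and then (43 15 grey).

(46 21 black), (43 15 grey)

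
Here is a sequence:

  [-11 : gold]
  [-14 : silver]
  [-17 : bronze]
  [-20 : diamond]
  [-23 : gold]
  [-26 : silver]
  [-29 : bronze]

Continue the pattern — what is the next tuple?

First entry: -11, -14, -17, -20, -23, -26, -29 → -32 (−3 each step).
Rank goes gold, silver, bronze, diamond, gold, silver, bronze → diamond (repeats gold → silver → bronze → diamond).
Combining the parts gives [-32 : diamond].

[-32 : diamond]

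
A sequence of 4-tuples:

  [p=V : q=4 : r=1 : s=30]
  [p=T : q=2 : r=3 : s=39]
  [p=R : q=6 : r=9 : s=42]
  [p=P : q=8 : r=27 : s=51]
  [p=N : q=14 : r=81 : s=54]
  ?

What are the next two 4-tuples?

P goes V, T, R, P, N → L → J (letters move back 2 places in the alphabet).
Q goes 4, 2, 6, 8, 14 → 22 → 36 (each term is the sum of the two before it).
R: ×3 each step, so 1, 3, 9, 27, 81 → 243 → 729.
S goes 30, 39, 42, 51, 54 → 63 → 66 (alternating steps +9, +3, +9, +3, …).
Putting the parts together: [p=L : q=22 : r=243 : s=63] and then [p=J : q=36 : r=729 : s=66].

[p=L : q=22 : r=243 : s=63], [p=J : q=36 : r=729 : s=66]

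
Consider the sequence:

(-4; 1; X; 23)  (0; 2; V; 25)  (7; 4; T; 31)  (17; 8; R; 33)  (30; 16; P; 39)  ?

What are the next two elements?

(46; 32; N; 41), (65; 64; L; 47)

First entry: differences are 4, 7, 10, … (increasing by 3 each time); -4, 0, 7, 17, 30 → 46 → 65.
Second entry goes 1, 2, 4, 8, 16 → 32 → 64 (×2 each step).
Letter: letters move back 2 places in the alphabet, so X, V, T, R, P → N → L.
Fourth entry goes 23, 25, 31, 33, 39 → 41 → 47 (alternating steps +2, +6, +2, +6, …).
So the next two elements are (46; 32; N; 41) and (65; 64; L; 47).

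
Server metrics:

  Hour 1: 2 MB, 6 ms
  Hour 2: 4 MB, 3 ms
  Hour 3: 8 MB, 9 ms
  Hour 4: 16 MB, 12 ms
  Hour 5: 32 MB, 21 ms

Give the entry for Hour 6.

MB: ×2 each step, so 2, 4, 8, 16, 32 → 64.
Ms: each term is the sum of the two before it, so 6, 3, 9, 12, 21 → 33.
Combining the parts gives 64 MB, 33 ms.

64 MB, 33 ms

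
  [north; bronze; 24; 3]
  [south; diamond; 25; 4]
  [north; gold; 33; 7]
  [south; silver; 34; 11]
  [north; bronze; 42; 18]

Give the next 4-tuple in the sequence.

Direction: north, south, north, south, north → south (alternates north ↔ south).
Rank goes bronze, diamond, gold, silver, bronze → diamond (repeats bronze → diamond → gold → silver).
Third coordinate: alternating steps +1, +8, +1, +8, …, so 24, 25, 33, 34, 42 → 43.
Fourth coordinate: each term is the sum of the two before it, so 3, 4, 7, 11, 18 → 29.
So the next 4-tuple is [south; diamond; 43; 29].

[south; diamond; 43; 29]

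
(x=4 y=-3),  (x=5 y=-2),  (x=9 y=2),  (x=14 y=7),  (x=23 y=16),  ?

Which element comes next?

X: each term is the sum of the two before it; 4, 5, 9, 14, 23 → 37.
Y — always 7 less than the x: -3, -2, 2, 7, 16 → 30.
Combining the parts gives (x=37 y=30).

(x=37 y=30)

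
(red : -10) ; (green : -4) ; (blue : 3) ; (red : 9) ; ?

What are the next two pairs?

For the colour, repeats red → green → blue: red, green, blue, red → green → blue.
Second value goes -10, -4, 3, 9 → 16 → 22 (alternating steps +6, +7, +6, +7, …).
Putting the parts together: (green : 16) and then (blue : 22).

(green : 16), (blue : 22)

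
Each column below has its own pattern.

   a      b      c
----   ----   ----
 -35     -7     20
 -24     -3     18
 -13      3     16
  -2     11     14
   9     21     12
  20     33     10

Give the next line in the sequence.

31  47  8

Column a: +11 each step; -35, -24, -13, -2, 9, 20 → 31.
For the column b, differences are 4, 6, 8, … (increasing by 2 each time): -7, -3, 3, 11, 21, 33 → 47.
Column c: 20, 18, 16, 14, 12, 10 → 8 (−2 each step).
Putting it together: 31  47  8.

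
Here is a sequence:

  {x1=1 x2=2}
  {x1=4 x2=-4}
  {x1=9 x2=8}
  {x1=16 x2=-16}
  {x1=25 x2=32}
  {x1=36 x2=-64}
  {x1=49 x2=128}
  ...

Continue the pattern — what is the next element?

For the x1, perfect squares: 1², 2², 3², …: 1, 4, 9, 16, 25, 36, 49 → 64.
X2: ×(-2) each step, so 2, -4, 8, -16, 32, -64, 128 → -256.
Putting it together: {x1=64 x2=-256}.

{x1=64 x2=-256}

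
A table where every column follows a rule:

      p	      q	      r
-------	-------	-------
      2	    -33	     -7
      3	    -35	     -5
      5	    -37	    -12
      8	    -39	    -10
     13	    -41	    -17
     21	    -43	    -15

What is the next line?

34  -45  -22

Column p: each term is the sum of the two before it, so 2, 3, 5, 8, 13, 21 → 34.
Column q goes -33, -35, -37, -39, -41, -43 → -45 (−2 each step).
Column r: alternating steps +2, −7, +2, −7, …, so -7, -5, -12, -10, -17, -15 → -22.
Combining the parts gives 34  -45  -22.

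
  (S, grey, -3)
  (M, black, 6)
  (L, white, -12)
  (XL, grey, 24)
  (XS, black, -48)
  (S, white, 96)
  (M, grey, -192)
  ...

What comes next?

Size goes S, M, L, XL, XS, S, M → L (repeats S → M → L → XL → XS).
Shade: grey, black, white, grey, black, white, grey → black (repeats grey → black → white).
For the third value, ×(-2) each step: -3, 6, -12, 24, -48, 96, -192 → 384.
Putting it together: (L, black, 384).

(L, black, 384)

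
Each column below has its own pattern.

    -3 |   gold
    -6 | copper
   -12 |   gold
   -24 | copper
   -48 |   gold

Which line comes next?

First component: ×2 each step, so -3, -6, -12, -24, -48 → -96.
Metal: alternates gold ↔ copper; gold, copper, gold, copper, gold → copper.
Putting it together: -96  copper.

-96  copper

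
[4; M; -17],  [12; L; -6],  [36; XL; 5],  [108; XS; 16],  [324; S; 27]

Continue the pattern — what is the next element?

[972; M; 38]

First part — ×3 each step: 4, 12, 36, 108, 324 → 972.
Size: M, L, XL, XS, S → M (runs through clothing sizes XS→XL).
For the third part, +11 each step: -17, -6, 5, 16, 27 → 38.
Putting it together: [972; M; 38].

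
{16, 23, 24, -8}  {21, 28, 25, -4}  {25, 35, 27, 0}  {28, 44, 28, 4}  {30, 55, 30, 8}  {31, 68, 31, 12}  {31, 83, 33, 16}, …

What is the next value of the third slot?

34

Third slot goes 24, 25, 27, 28, 30, 31, 33 → 34 (alternating steps +1, +2, +1, +2, …).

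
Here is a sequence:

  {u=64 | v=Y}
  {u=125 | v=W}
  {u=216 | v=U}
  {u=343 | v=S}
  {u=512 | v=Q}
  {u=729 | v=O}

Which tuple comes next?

U goes 64, 125, 216, 343, 512, 729 → 1000 (perfect cubes: 4³, 5³, 6³, …).
V goes Y, W, U, S, Q, O → M (letters move back 2 places in the alphabet).
Combining the parts gives {u=1000 | v=M}.

{u=1000 | v=M}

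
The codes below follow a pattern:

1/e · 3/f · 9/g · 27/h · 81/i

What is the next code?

243/j

First component: 1, 3, 9, 27, 81 → 243 (×3 each step).
Letter: letters move forward 1 place in the alphabet, so e, f, g, h, i → j.
So the next code is 243/j.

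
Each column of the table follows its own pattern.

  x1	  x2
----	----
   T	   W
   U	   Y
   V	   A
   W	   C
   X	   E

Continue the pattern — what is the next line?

Column x1 goes T, U, V, W, X → Y (letters move forward 1 place in the alphabet).
Column x2 goes W, Y, A, C, E → G (letters move forward 2 places in the alphabet, wrapping Z→A).
Combining the parts gives Y  G.

Y  G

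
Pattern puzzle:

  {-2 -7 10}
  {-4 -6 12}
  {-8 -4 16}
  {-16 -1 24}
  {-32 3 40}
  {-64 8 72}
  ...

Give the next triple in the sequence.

First entry: ×2 each step, so -2, -4, -8, -16, -32, -64 → -128.
Second entry — differences are 1, 2, 3, … (increasing by 1 each time): -7, -6, -4, -1, 3, 8 → 14.
For the third entry, together with the first entry always sums to 8: 10, 12, 16, 24, 40, 72 → 136.
Combining the parts gives {-128 14 136}.

{-128 14 136}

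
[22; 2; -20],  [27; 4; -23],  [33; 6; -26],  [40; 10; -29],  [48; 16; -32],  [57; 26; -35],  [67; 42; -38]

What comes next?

[78; 68; -41]

First part: 22, 27, 33, 40, 48, 57, 67 → 78 (differences are 5, 6, 7, … (increasing by 1 each time)).
For the second part, each term is the sum of the two before it: 2, 4, 6, 10, 16, 26, 42 → 68.
For the third part, −3 each step: -20, -23, -26, -29, -32, -35, -38 → -41.
Putting it together: [78; 68; -41].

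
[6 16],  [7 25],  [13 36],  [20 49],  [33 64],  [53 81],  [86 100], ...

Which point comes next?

[139 121]

First value: 6, 7, 13, 20, 33, 53, 86 → 139 (each term is the sum of the two before it).
Second value — perfect squares: 4², 5², 6², …: 16, 25, 36, 49, 64, 81, 100 → 121.
Putting it together: [139 121].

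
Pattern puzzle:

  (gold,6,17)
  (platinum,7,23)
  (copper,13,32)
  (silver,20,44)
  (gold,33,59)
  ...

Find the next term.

Metal: gold, platinum, copper, silver, gold → platinum (repeats gold → platinum → copper → silver).
Second entry: each term is the sum of the two before it; 6, 7, 13, 20, 33 → 53.
Third entry: 17, 23, 32, 44, 59 → 77 (differences are 6, 9, 12, … (increasing by 3 each time)).
Combining the parts gives (platinum,53,77).

(platinum,53,77)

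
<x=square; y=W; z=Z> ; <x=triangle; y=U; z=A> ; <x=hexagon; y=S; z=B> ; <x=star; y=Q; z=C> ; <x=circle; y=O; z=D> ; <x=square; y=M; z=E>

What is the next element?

<x=triangle; y=K; z=F>

X — repeats square → triangle → hexagon → star → circle: square, triangle, hexagon, star, circle, square → triangle.
For the y, letters move back 2 places in the alphabet: W, U, S, Q, O, M → K.
For the z, letters move forward 1 place in the alphabet, wrapping Z→A: Z, A, B, C, D, E → F.
Putting it together: <x=triangle; y=K; z=F>.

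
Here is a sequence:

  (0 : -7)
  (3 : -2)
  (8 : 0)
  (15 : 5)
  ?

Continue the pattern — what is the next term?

(24 : 7)

First component: 0, 3, 8, 15 → 24 (differences are 3, 5, 7, … (increasing by 2 each time)).
Second component: -7, -2, 0, 5 → 7 (alternating steps +5, +2, +5, +2, …).
Combining the parts gives (24 : 7).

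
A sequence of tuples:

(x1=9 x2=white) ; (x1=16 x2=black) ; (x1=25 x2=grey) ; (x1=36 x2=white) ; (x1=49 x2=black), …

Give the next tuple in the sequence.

X1: perfect squares: 3², 4², 5², …, so 9, 16, 25, 36, 49 → 64.
X2 goes white, black, grey, white, black → grey (repeats white → black → grey).
Combining the parts gives (x1=64 x2=grey).

(x1=64 x2=grey)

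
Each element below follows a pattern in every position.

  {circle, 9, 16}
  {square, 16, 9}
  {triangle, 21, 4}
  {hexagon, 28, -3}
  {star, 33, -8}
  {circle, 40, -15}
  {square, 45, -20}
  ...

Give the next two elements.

Shape — repeats circle → square → triangle → hexagon → star: circle, square, triangle, hexagon, star, circle, square → triangle → hexagon.
Second entry: 9, 16, 21, 28, 33, 40, 45 → 52 → 57 (alternating steps +7, +5, +7, +5, …).
For the third entry, together with the second entry always sums to 25: 16, 9, 4, -3, -8, -15, -20 → -27 → -32.
So the next two elements are {triangle, 52, -27} and {hexagon, 57, -32}.

{triangle, 52, -27}, {hexagon, 57, -32}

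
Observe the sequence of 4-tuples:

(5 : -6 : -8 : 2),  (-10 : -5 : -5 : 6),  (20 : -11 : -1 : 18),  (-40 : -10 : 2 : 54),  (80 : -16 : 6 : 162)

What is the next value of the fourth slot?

486

First slot: 5, -10, 20, -40, 80 → -160 (×(-2) each step).
Second slot: alternating steps +1, −6, +1, −6, …, so -6, -5, -11, -10, -16 → -15.
Third slot: alternating steps +3, +4, +3, +4, …; -8, -5, -1, 2, 6 → 9.
Fourth slot — ×3 each step: 2, 6, 18, 54, 162 → 486.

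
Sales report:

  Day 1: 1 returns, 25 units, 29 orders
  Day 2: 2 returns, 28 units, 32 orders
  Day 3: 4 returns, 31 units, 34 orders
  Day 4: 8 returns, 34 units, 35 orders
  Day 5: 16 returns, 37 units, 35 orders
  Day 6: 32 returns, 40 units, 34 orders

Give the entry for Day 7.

64 returns, 43 units, 32 orders

Returns goes 1, 2, 4, 8, 16, 32 → 64 (×2 each step).
For the units, +3 each step: 25, 28, 31, 34, 37, 40 → 43.
Orders: 29, 32, 34, 35, 35, 34 → 32 (differences are 3, 2, 1, … (decreasing by 1 each time)).
Combining the parts gives 64 returns, 43 units, 32 orders.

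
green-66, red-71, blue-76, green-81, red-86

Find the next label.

blue-91

Colour: green, red, blue, green, red → blue (repeats green → red → blue).
Second component: +5 each step; 66, 71, 76, 81, 86 → 91.
Putting it together: blue-91.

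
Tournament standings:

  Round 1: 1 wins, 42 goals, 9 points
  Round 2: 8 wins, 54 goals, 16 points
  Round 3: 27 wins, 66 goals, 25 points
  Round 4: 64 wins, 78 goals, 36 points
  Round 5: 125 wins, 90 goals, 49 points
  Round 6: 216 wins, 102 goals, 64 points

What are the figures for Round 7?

Wins — perfect cubes: 1³, 2³, 3³, …: 1, 8, 27, 64, 125, 216 → 343.
Goals — +12 each step: 42, 54, 66, 78, 90, 102 → 114.
Points: perfect squares: 3², 4², 5², …, so 9, 16, 25, 36, 49, 64 → 81.
So the next record is 343 wins, 114 goals, 81 points.

343 wins, 114 goals, 81 points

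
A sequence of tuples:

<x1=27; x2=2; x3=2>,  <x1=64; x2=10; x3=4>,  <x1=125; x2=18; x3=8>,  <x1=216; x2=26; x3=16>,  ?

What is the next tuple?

<x1=343; x2=34; x3=32>

X1 — perfect cubes: 3³, 4³, 5³, …: 27, 64, 125, 216 → 343.
X2 goes 2, 10, 18, 26 → 34 (+8 each step).
X3 — ×2 each step: 2, 4, 8, 16 → 32.
Combining the parts gives <x1=343; x2=34; x3=32>.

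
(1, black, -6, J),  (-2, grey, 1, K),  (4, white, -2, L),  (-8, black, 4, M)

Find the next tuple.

(16, grey, -8, N)

First value — ×(-2) each step: 1, -2, 4, -8 → 16.
Shade: repeats black → grey → white, so black, grey, white, black → grey.
Third value: always the previous value of the first value, so -6, 1, -2, 4 → -8.
Letter: J, K, L, M → N (letters move forward 1 place in the alphabet).
Putting it together: (16, grey, -8, N).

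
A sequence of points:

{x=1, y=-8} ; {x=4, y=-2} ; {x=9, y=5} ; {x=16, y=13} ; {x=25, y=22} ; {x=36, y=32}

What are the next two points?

{x=49, y=43}, {x=64, y=55}

X: 1, 4, 9, 16, 25, 36 → 49 → 64 (perfect squares: 1², 2², 3², …).
Y: -8, -2, 5, 13, 22, 32 → 43 → 55 (differences are 6, 7, 8, … (increasing by 1 each time)).
So the next two points are {x=49, y=43} and {x=64, y=55}.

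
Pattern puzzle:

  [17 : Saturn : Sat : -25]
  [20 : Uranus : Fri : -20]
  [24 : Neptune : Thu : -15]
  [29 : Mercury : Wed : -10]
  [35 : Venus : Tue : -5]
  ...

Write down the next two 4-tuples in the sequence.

First part: differences are 3, 4, 5, … (increasing by 1 each time); 17, 20, 24, 29, 35 → 42 → 50.
Planet: runs through the planets Mercury→Neptune; Saturn, Uranus, Neptune, Mercury, Venus → Earth → Mars.
Day: runs backward through the weekdays Mon→Sun; Sat, Fri, Thu, Wed, Tue → Mon → Sun.
Fourth part: +5 each step, so -25, -20, -15, -10, -5 → 0 → 5.
So the next two 4-tuples are [42 : Earth : Mon : 0] and [50 : Mars : Sun : 5].

[42 : Earth : Mon : 0], [50 : Mars : Sun : 5]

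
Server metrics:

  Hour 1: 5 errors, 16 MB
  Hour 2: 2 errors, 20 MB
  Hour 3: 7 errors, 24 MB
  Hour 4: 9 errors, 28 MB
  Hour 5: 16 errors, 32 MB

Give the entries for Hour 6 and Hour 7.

25 errors, 36 MB; 41 errors, 40 MB

Errors: 5, 2, 7, 9, 16 → 25 → 41 (each term is the sum of the two before it).
For the MB, +4 each step: 16, 20, 24, 28, 32 → 36 → 40.
So the next two records are 25 errors, 36 MB and 41 errors, 40 MB.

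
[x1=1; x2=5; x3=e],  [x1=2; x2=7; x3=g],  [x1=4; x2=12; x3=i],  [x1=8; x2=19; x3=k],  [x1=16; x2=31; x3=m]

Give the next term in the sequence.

[x1=32; x2=50; x3=o]

X1: ×2 each step; 1, 2, 4, 8, 16 → 32.
For the x2, each term is the sum of the two before it: 5, 7, 12, 19, 31 → 50.
X3: e, g, i, k, m → o (letters move forward 2 places in the alphabet).
Combining the parts gives [x1=32; x2=50; x3=o].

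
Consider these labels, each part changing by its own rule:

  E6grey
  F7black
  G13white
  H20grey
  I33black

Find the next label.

J53white

Letter: E, F, G, H, I → J (letters move forward 1 place in the alphabet).
For the second component, each term is the sum of the two before it: 6, 7, 13, 20, 33 → 53.
Shade — repeats grey → black → white: grey, black, white, grey, black → white.
So the next label is J53white.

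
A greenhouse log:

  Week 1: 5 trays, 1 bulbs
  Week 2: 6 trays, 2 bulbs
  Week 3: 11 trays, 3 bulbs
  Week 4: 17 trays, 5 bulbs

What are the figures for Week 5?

Trays goes 5, 6, 11, 17 → 28 (each term is the sum of the two before it).
Bulbs: each term is the sum of the two before it, so 1, 2, 3, 5 → 8.
Combining the parts gives 28 trays, 8 bulbs.

28 trays, 8 bulbs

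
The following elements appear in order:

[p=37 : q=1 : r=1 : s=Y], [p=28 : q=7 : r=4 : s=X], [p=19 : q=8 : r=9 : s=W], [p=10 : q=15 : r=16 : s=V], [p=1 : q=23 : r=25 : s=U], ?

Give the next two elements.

P goes 37, 28, 19, 10, 1 → -8 → -17 (−9 each step).
Q: each term is the sum of the two before it; 1, 7, 8, 15, 23 → 38 → 61.
For the r, perfect squares: 1², 2², 3², …: 1, 4, 9, 16, 25 → 36 → 49.
S — letters move back 1 place in the alphabet: Y, X, W, V, U → T → S.
So the next two elements are [p=-8 : q=38 : r=36 : s=T] and [p=-17 : q=61 : r=49 : s=S].

[p=-8 : q=38 : r=36 : s=T], [p=-17 : q=61 : r=49 : s=S]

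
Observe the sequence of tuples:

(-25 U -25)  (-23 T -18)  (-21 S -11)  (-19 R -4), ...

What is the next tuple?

First part: -25, -23, -21, -19 → -17 (+2 each step).
Letter — letters move back 1 place in the alphabet: U, T, S, R → Q.
For the third part, +7 each step: -25, -18, -11, -4 → 3.
So the next tuple is (-17 Q 3).

(-17 Q 3)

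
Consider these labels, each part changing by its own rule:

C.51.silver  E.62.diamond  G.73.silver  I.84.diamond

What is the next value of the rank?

silver

For the letter, letters move forward 2 places in the alphabet: C, E, G, I → K.
Second component — +11 each step: 51, 62, 73, 84 → 95.
For the rank, alternates silver ↔ diamond: silver, diamond, silver, diamond → silver.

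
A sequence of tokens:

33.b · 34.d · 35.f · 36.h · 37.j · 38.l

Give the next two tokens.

First component goes 33, 34, 35, 36, 37, 38 → 39 → 40 (+1 each step).
Letter goes b, d, f, h, j, l → n → p (letters move forward 2 places in the alphabet).
So the next two tokens are 39.n and 40.p.

39.n then 40.p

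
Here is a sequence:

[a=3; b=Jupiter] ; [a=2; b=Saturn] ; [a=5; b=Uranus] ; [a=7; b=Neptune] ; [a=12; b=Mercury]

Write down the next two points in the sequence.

A goes 3, 2, 5, 7, 12 → 19 → 31 (each term is the sum of the two before it).
B — runs through the planets Mercury→Neptune: Jupiter, Saturn, Uranus, Neptune, Mercury → Venus → Earth.
So the next two points are [a=19; b=Venus] and [a=31; b=Earth].

[a=19; b=Venus], [a=31; b=Earth]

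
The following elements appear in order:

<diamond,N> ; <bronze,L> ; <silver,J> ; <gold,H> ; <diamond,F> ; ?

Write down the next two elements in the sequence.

<bronze,D>, <silver,B>

Rank: repeats diamond → bronze → silver → gold; diamond, bronze, silver, gold, diamond → bronze → silver.
Letter — letters move back 2 places in the alphabet: N, L, J, H, F → D → B.
Putting the parts together: <bronze,D> and then <silver,B>.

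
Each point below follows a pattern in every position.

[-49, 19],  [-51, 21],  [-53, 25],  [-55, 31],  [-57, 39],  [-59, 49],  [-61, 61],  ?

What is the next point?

[-63, 75]

First coordinate goes -49, -51, -53, -55, -57, -59, -61 → -63 (−2 each step).
Second coordinate: 19, 21, 25, 31, 39, 49, 61 → 75 (differences are 2, 4, 6, … (increasing by 2 each time)).
Putting it together: [-63, 75].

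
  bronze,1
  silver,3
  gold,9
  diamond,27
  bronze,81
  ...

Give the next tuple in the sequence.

silver,243

Rank: repeats bronze → silver → gold → diamond, so bronze, silver, gold, diamond, bronze → silver.
Second coordinate: ×3 each step; 1, 3, 9, 27, 81 → 243.
So the next tuple is silver,243.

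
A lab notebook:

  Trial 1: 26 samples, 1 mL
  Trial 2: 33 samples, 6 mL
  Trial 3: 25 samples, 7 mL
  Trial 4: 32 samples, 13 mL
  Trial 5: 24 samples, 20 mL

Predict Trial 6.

31 samples, 33 mL

Samples: 26, 33, 25, 32, 24 → 31 (alternating steps +7, −8, +7, −8, …).
For the mL, each term is the sum of the two before it: 1, 6, 7, 13, 20 → 33.
Combining the parts gives 31 samples, 33 mL.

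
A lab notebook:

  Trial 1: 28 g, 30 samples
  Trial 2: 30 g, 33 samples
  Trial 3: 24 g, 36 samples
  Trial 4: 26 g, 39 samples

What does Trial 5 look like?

20 g, 42 samples

G goes 28, 30, 24, 26 → 20 (alternating steps +2, −6, +2, −6, …).
Samples goes 30, 33, 36, 39 → 42 (+3 each step).
Combining the parts gives 20 g, 42 samples.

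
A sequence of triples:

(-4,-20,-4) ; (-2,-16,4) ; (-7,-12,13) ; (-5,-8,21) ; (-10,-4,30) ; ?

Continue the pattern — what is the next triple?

First slot goes -4, -2, -7, -5, -10 → -8 (alternating steps +2, −5, +2, −5, …).
Second slot: +4 each step, so -20, -16, -12, -8, -4 → 0.
Third slot: alternating steps +8, +9, +8, +9, …; -4, 4, 13, 21, 30 → 38.
So the next triple is (-8,0,38).

(-8,0,38)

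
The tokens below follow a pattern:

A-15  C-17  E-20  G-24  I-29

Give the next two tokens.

K-35 then M-42

For the letter, letters move forward 2 places in the alphabet: A, C, E, G, I → K → M.
Second component: differences are 2, 3, 4, … (increasing by 1 each time), so 15, 17, 20, 24, 29 → 35 → 42.
Putting the parts together: K-35 and then M-42.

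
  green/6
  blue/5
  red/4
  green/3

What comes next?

blue/2

Colour: green, blue, red, green → blue (repeats green → blue → red).
Second component goes 6, 5, 4, 3 → 2 (−1 each step).
So the next token is blue/2.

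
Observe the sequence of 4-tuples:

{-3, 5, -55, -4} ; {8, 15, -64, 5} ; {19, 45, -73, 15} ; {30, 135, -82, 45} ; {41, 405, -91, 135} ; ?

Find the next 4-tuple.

{52, 1215, -100, 405}

First coordinate goes -3, 8, 19, 30, 41 → 52 (+11 each step).
Second coordinate: ×3 each step; 5, 15, 45, 135, 405 → 1215.
Third coordinate goes -55, -64, -73, -82, -91 → -100 (−9 each step).
Fourth coordinate: always the previous value of the second coordinate, so -4, 5, 15, 45, 135 → 405.
So the next 4-tuple is {52, 1215, -100, 405}.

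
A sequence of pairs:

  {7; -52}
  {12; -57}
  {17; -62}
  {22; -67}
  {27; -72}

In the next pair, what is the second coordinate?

-77

Second coordinate goes -52, -57, -62, -67, -72 → -77 (−5 each step).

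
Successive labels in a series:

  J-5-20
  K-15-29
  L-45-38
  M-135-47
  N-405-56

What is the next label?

Letter goes J, K, L, M, N → O (letters move forward 1 place in the alphabet).
Second component: 5, 15, 45, 135, 405 → 1215 (×3 each step).
For the third component, +9 each step: 20, 29, 38, 47, 56 → 65.
So the next label is O-1215-65.

O-1215-65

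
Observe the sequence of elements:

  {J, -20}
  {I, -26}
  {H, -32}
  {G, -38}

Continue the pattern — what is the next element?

Letter — letters move back 1 place in the alphabet: J, I, H, G → F.
For the second value, −6 each step: -20, -26, -32, -38 → -44.
Combining the parts gives {F, -44}.

{F, -44}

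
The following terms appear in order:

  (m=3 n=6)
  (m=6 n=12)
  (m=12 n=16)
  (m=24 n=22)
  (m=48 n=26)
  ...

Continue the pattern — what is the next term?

(m=96 n=32)

M: 3, 6, 12, 24, 48 → 96 (×2 each step).
N goes 6, 12, 16, 22, 26 → 32 (alternating steps +6, +4, +6, +4, …).
Combining the parts gives (m=96 n=32).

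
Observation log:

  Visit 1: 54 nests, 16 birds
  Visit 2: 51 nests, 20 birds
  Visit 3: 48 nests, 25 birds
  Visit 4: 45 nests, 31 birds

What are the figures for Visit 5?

For the nests, −3 each step: 54, 51, 48, 45 → 42.
Birds: differences are 4, 5, 6, … (increasing by 1 each time); 16, 20, 25, 31 → 38.
So the next line is 42 nests, 38 birds.

42 nests, 38 birds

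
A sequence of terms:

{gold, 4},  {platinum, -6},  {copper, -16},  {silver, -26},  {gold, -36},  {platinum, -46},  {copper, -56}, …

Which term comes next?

{silver, -66}

Metal: repeats gold → platinum → copper → silver, so gold, platinum, copper, silver, gold, platinum, copper → silver.
Second value: 4, -6, -16, -26, -36, -46, -56 → -66 (−10 each step).
Combining the parts gives {silver, -66}.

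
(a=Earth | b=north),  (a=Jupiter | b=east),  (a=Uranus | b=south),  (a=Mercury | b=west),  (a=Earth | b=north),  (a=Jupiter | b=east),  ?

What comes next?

(a=Uranus | b=south)

A: repeats Earth → Jupiter → Uranus → Mercury; Earth, Jupiter, Uranus, Mercury, Earth, Jupiter → Uranus.
B: repeats north → east → south → west, so north, east, south, west, north, east → south.
So the next point is (a=Uranus | b=south).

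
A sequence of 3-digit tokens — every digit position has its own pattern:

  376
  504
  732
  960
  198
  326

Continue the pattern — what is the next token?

For the first digit, +2 each step, mod 10: 3, 5, 7, 9, 1, 3 → 5.
Second digit: +3 each step, mod 10; 7, 0, 3, 6, 9, 2 → 5.
Third digit — −2 each step, mod 10: 6, 4, 2, 0, 8, 6 → 4.
So the next token is 554.

554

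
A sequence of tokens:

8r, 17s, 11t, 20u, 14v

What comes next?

23w

First component goes 8, 17, 11, 20, 14 → 23 (alternating steps +9, −6, +9, −6, …).
Letter: letters move forward 1 place in the alphabet; r, s, t, u, v → w.
So the next token is 23w.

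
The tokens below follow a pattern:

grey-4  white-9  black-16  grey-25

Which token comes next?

Shade — repeats grey → white → black: grey, white, black, grey → white.
Second component: 4, 9, 16, 25 → 36 (perfect squares: 2², 3², 4², …).
Combining the parts gives white-36.

white-36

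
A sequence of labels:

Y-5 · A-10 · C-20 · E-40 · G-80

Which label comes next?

Letter: letters move forward 2 places in the alphabet, wrapping Z→A, so Y, A, C, E, G → I.
Second component: ×2 each step, so 5, 10, 20, 40, 80 → 160.
Combining the parts gives I-160.

I-160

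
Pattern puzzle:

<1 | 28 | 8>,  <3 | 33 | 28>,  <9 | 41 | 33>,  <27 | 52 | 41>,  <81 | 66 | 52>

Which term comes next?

First value: ×3 each step; 1, 3, 9, 27, 81 → 243.
Second value: differences are 5, 8, 11, … (increasing by 3 each time); 28, 33, 41, 52, 66 → 83.
Third value goes 8, 28, 33, 41, 52 → 66 (always the previous value of the second value).
Putting it together: <243 | 83 | 66>.

<243 | 83 | 66>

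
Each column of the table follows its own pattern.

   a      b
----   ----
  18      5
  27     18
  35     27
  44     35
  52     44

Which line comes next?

For the column a, alternating steps +9, +8, +9, +8, …: 18, 27, 35, 44, 52 → 61.
Column b goes 5, 18, 27, 35, 44 → 52 (always the previous value of the column a).
Putting it together: 61  52.

61  52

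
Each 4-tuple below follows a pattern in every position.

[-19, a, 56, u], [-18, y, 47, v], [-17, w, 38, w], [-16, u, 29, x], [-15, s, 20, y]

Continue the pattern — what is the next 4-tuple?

First entry — +1 each step: -19, -18, -17, -16, -15 → -14.
First letter: letters move back 2 places in the alphabet, wrapping A→Z, so a, y, w, u, s → q.
Third entry: −9 each step, so 56, 47, 38, 29, 20 → 11.
Second letter: u, v, w, x, y → z (letters move forward 1 place in the alphabet).
Combining the parts gives [-14, q, 11, z].

[-14, q, 11, z]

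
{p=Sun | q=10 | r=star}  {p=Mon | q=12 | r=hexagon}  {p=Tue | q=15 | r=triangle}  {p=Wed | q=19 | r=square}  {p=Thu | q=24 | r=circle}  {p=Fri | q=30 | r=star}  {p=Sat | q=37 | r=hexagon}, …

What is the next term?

{p=Sun | q=45 | r=triangle}

P: Sun, Mon, Tue, Wed, Thu, Fri, Sat → Sun (runs through the weekdays Mon→Sun).
Q — differences are 2, 3, 4, … (increasing by 1 each time): 10, 12, 15, 19, 24, 30, 37 → 45.
R goes star, hexagon, triangle, square, circle, star, hexagon → triangle (repeats star → hexagon → triangle → square → circle).
Combining the parts gives {p=Sun | q=45 | r=triangle}.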